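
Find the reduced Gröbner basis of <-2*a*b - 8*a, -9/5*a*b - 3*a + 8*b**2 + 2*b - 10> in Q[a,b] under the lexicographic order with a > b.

G = {a + 40/21*b**2 + 10/21*b - 50/21, b**3 + 17/4*b**2 - 1/4*b - 5}

f_1 = -2*a*b - 8*a, LT = a*b.
f_2 = -9/5*a*b - 3*a + 8*b**2 + 2*b - 10, LT = a*b.

S(f_1,f_2): lcm = a*b. S = 7/3*a + 40/9*b**2 + 10/9*b - 50/9.
  leading term a: no divisor's leading term divides it; move 7/3*a to the remainder.
  leading term b**2: no divisor's leading term divides it; move 40/9*b**2 to the remainder.
  leading term b: no divisor's leading term divides it; move 10/9*b to the remainder.
  leading term 1: no divisor's leading term divides it; move -50/9 to the remainder.
  remainder 7/3*a + 40/9*b**2 + 10/9*b - 50/9 ≠ 0; add g_3 = 7/3*a + 40/9*b**2 + 10/9*b - 50/9 to the basis.

S(f_1,g_3): lcm = a*b. S = 4*a - 40/21*b**3 - 10/21*b**2 + 50/21*b.
  leading term a: subtract (12/7)·g_3 from 4*a - 40/21*b**3 - 10/21*b**2 + 50/21*b → -40/21*b**3 - 170/21*b**2 + 10/21*b + 200/21
  leading term b**3: no divisor's leading term divides it; move -40/21*b**3 to the remainder.
  leading term b**2: no divisor's leading term divides it; move -170/21*b**2 to the remainder.
  leading term b: no divisor's leading term divides it; move 10/21*b to the remainder.
  leading term 1: no divisor's leading term divides it; move 200/21 to the remainder.
  remainder -40/21*b**3 - 170/21*b**2 + 10/21*b + 200/21 ≠ 0; add g_4 = -40/21*b**3 - 170/21*b**2 + 10/21*b + 200/21 to the basis.

The other S-polynomials (S(f_2,g_3), S(f_1,g_4), S(f_2,g_4), S(g_3,g_4)) all reduce to 0 modulo the current basis, so we have a Gröbner basis.
Inter-reduce: drop elements whose leading term is divisible by another's, tail-reduce, and make monic.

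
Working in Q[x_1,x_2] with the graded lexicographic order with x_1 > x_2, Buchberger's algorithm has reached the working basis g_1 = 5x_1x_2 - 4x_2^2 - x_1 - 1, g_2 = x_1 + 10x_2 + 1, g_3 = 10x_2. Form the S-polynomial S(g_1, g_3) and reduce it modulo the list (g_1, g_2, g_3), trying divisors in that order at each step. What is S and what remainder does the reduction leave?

lcm(LM(g_1), LM(g_3)) = x_1x_2.
S = (lcm/LT(g_1))·g_1 − (lcm/LT(g_3))·g_3 = -4/5x_2^2 - 1/5x_1 - 1/5.
Reduce S modulo (g_1, g_2, g_3) in that order:
  leading term x_2^2: subtract (-2/25x_2)·g_3 from -4/5x_2^2 - 1/5x_1 - 1/5 → -1/5x_1 - 1/5
  leading term x_1: subtract (-1/5)·g_2 from -1/5x_1 - 1/5 → 2x_2
  leading term x_2: subtract (1/5)·g_3 from 2x_2 → 0
The remainder is 0, so this S-polynomial contributes no new basis element.

S(g_1, g_3) = -4/5x_2^2 - 1/5x_1 - 1/5; remainder on division = 0.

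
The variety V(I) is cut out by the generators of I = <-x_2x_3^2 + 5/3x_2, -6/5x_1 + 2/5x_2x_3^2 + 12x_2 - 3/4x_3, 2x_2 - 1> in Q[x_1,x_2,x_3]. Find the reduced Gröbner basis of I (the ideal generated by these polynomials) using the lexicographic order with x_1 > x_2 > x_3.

G = {x_1 + 5/8x_3 - 95/18, x_2 - 1/2, x_3^2 - 5/3}

f_1 = -x_2x_3^2 + 5/3x_2, LT = x_2x_3^2.
f_2 = -6/5x_1 + 2/5x_2x_3^2 + 12x_2 - 3/4x_3, LT = x_1.
f_3 = 2x_2 - 1, LT = x_2.

S(f_1,f_3): lcm = x_2x_3^2. S = -5/3x_2 + 1/2x_3^2.
  reduce S modulo (f_1, f_2, f_3):
  remainder 1/2x_3^2 - 5/6 ≠ 0; add g_4 = 1/2x_3^2 - 5/6 to the basis.

The other S-polynomials (S(f_1,f_2), S(f_2,f_3), S(f_1,g_4), S(f_2,g_4), S(f_3,g_4)) all reduce to 0 modulo the current basis, so we have a Gröbner basis.
Inter-reduce: drop elements whose leading term is divisible by another's, tail-reduce, and make monic.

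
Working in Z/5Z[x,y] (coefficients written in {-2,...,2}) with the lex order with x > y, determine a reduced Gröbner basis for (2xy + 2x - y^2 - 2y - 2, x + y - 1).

G = {x + y - 1, y^2 - y}

f_1 = 2xy + 2x - y^2 - 2y - 2, LT = xy.
f_2 = x + y - 1, LT = x.

S(f_1,f_2): lcm = xy. S = x + y^2 - 1.
  leading term x: subtract (1)·f_2 from x + y^2 - 1 → y^2 - y
  leading term y^2: no divisor's leading term divides it; move y^2 to the remainder.
  leading term y: no divisor's leading term divides it; move -y to the remainder.
  remainder y^2 - y ≠ 0; add g_3 = y^2 - y to the basis.

The other S-polynomials (S(f_1,g_3), S(f_2,g_3)) all reduce to 0 modulo the current basis, so we have a Gröbner basis.
Inter-reduce: drop elements whose leading term is divisible by another's, tail-reduce, and make monic.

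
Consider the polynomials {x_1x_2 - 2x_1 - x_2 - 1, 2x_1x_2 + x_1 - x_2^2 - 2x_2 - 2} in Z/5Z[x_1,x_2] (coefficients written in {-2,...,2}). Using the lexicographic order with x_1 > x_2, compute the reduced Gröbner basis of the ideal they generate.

G = {x_1 + 2x_2 - 2, x_2^2}

f_1 = x_1x_2 - 2x_1 - x_2 - 1, LT = x_1x_2.
f_2 = 2x_1x_2 + x_1 - x_2^2 - 2x_2 - 2, LT = x_1x_2.

S(f_1,f_2): lcm = x_1x_2. S = -2x_2^2.
  reduce S modulo (f_1, f_2):
  remainder -2x_2^2 ≠ 0; add g_3 = -2x_2^2 to the basis.

S(f_1,g_3): lcm = x_1x_2^2. S = -2x_1x_2 - x_2^2 - x_2.
  reduce S modulo (f_1, f_2, g_3):
  remainder x_1 + 2x_2 - 2 ≠ 0; add g_4 = x_1 + 2x_2 - 2 to the basis.

The other S-polynomials (S(f_2,g_3), S(f_1,g_4), S(f_2,g_4), S(g_3,g_4)) all reduce to 0 modulo the current basis, so we have a Gröbner basis.
Inter-reduce: drop elements whose leading term is divisible by another's, tail-reduce, and make monic.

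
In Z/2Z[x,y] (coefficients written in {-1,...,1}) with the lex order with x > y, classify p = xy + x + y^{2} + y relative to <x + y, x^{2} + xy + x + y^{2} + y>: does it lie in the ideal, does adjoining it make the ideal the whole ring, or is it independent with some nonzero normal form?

First compute the reduced Gröbner basis of I by Buchberger's algorithm.
f_1 = x + y, LT = x.
f_2 = x^{2} + xy + x + y^{2} + y, LT = x^{2}.

S(f_1,f_2): lcm = x^{2}. S = x + y^{2} + y.
  leading term x: subtract (1)·f_1 from x + y^{2} + y → y^{2}
  leading term y^{2}: no divisor's leading term divides it; move y^{2} to the remainder.
  remainder y^{2} ≠ 0; add h_3 = y^{2} to the basis.

S(f_1,h_3): leading monomials are coprime, so the S-polynomial reduces to 0 (Buchberger's first criterion).
S(f_2,h_3): leading monomials are coprime, so the S-polynomial reduces to 0 (Buchberger's first criterion).
Every S-polynomial of the final basis reduces to 0, so we have a Gröbner basis.
Inter-reduce: drop elements whose leading term is divisible by another's, tail-reduce, and make monic.
Reduced Gröbner basis: {x + y, y^{2}}.
Label its elements g_1 = x + y, g_2 = y^{2}.

Reduce p = xy + x + y^{2} + y modulo G:
  leading term xy: subtract (y)·g_1 from xy + x + y^{2} + y → x + y
  leading term x: subtract (1)·g_1 from x + y → 0
  normal form = 0.
Since the normal form is 0, p ∈ I.

xy + x + y^{2} + y lies in I (it reduces to 0).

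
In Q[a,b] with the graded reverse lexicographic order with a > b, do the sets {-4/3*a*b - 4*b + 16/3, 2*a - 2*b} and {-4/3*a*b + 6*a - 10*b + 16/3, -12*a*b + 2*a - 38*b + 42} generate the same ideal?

No, the ideals differ.

Two ideals are equal iff their reduced Gröbner bases coincide (the reduced basis is unique for a fixed ordering).
Buchberger on the first generating set:
f_1 = -4/3*a*b - 4*b + 16/3, LT = a*b.
f_2 = 2*a - 2*b, LT = a.

S(f_1,f_2): lcm = a*b. S = b**2 + 3*b - 4.
  leading term b**2: no divisor's leading term divides it; move b**2 to the remainder.
  leading term b: no divisor's leading term divides it; move 3*b to the remainder.
  leading term 1: no divisor's leading term divides it; move -4 to the remainder.
  remainder b**2 + 3*b - 4 ≠ 0; add g_3 = b**2 + 3*b - 4 to the basis.

The other S-polynomials (S(f_1,g_3), S(f_2,g_3)) all reduce to 0 modulo the current basis, so we have a Gröbner basis.
Inter-reduce: drop elements whose leading term is divisible by another's, tail-reduce, and make monic.
Reduced Gröbner basis: {b**2 + 3*b - 4, a - b}.

Buchberger on the second generating set:
h_1 = -4/3*a*b + 6*a - 10*b + 16/3, LT = a*b.
h_2 = -12*a*b + 2*a - 38*b + 42, LT = a*b.

S(h_1,h_2): lcm = a*b. S = -13/3*a + 13/3*b - 1/2.
  leading term a: no divisor's leading term divides it; move -13/3*a to the remainder.
  leading term b: no divisor's leading term divides it; move 13/3*b to the remainder.
  leading term 1: no divisor's leading term divides it; move -1/2 to the remainder.
  remainder -13/3*a + 13/3*b - 1/2 ≠ 0; add k_3 = -13/3*a + 13/3*b - 1/2 to the basis.

S(h_1,k_3): lcm = a*b. S = b**2 - 9/2*a + 96/13*b - 4.
  leading term b**2: no divisor's leading term divides it; move b**2 to the remainder.
  leading term a: subtract (27/26)·k_3 from -9/2*a + 96/13*b - 4 → 75/26*b - 181/52
  leading term b: no divisor's leading term divides it; move 75/26*b to the remainder.
  leading term 1: no divisor's leading term divides it; move -181/52 to the remainder.
  remainder b**2 + 75/26*b - 181/52 ≠ 0; add k_4 = b**2 + 75/26*b - 181/52 to the basis.

The other S-polynomials (S(h_2,k_3), S(h_1,k_4), S(h_2,k_4), S(k_3,k_4)) all reduce to 0 modulo the current basis, so we have a Gröbner basis.
Inter-reduce: drop elements whose leading term is divisible by another's, tail-reduce, and make monic.
Reduced Gröbner basis: {b**2 + 75/26*b - 181/52, a - b + 3/26}.

These differ, so the ideals are not equal.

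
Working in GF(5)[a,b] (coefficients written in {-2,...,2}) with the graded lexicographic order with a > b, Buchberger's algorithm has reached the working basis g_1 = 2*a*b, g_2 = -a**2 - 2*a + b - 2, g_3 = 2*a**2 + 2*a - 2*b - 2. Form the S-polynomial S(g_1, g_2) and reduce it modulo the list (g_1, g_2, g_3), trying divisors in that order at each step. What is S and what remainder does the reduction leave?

lcm(LM(g_1), LM(g_2)) = a**2*b.
S = (lcm/LT(g_1))·g_1 − (lcm/LT(g_2))·g_2 = -2*a*b + b**2 - 2*b.
Reduce S modulo (g_1, g_2, g_3) in that order:
  leading term a*b: subtract (-1)·g_1 from -2*a*b + b**2 - 2*b → b**2 - 2*b
  leading term b**2: no divisor's leading term divides it; move b**2 to the remainder.
  leading term b: no divisor's leading term divides it; move -2*b to the remainder.
The remainder b**2 - 2*b is nonzero, so it would be added as the next basis element.

S(g_1, g_2) = -2*a*b + b**2 - 2*b; remainder on division = b**2 - 2*b.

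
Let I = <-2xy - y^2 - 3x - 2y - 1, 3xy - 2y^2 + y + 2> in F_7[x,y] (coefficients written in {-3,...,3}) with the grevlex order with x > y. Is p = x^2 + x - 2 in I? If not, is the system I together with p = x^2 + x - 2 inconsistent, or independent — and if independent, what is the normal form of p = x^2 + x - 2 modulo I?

First compute the reduced Gröbner basis of I by Buchberger's algorithm.
f_1 = -2xy - y^2 - 3x - 2y - 1, LT = xy.
f_2 = 3xy - 2y^2 + y + 2, LT = xy.

S(f_1,f_2): lcm = xy. S = -2x + 3y + 1.
  leading term x: no divisor's leading term divides it; move -2x to the remainder.
  leading term y: no divisor's leading term divides it; move 3y to the remainder.
  leading term 1: no divisor's leading term divides it; move 1 to the remainder.
  remainder -2x + 3y + 1 ≠ 0; add h_3 = -2x + 3y + 1 to the basis.

S(f_1,h_3): lcm = xy. S = 2y^2 - 2x - 2y - 3.
  leading term y^2: no divisor's leading term divides it; move 2y^2 to the remainder.
  leading term x: subtract (1)·h_3 from -2x - 2y - 3 → 2y + 3
  leading term y: no divisor's leading term divides it; move 2y to the remainder.
  leading term 1: no divisor's leading term divides it; move 3 to the remainder.
  remainder 2y^2 + 2y + 3 ≠ 0; add h_4 = 2y^2 + 2y + 3 to the basis.

The other S-polynomials (S(f_2,h_3), S(f_1,h_4), S(f_2,h_4), S(h_3,h_4)) all reduce to 0 modulo the current basis, so we have a Gröbner basis.
Inter-reduce: drop elements whose leading term is divisible by another's, tail-reduce, and make monic.
Reduced Gröbner basis: {y^2 + y - 2, x + 2y + 3}.
Label its elements g_1 = y^2 + y - 2, g_2 = x + 2y + 3.

Reduce p = x^2 + x - 2 modulo G:
  leading term x^2: subtract (x)·g_2 from x^2 + x - 2 → -2xy - 2x - 2
  leading term xy: subtract (-2y)·g_2 from -2xy - 2x - 2 → -3y^2 - 2x - y - 2
  leading term y^2: subtract (-3)·g_1 from -3y^2 - 2x - y - 2 → -2x + 2y - 1
  leading term x: subtract (-2)·g_2 from -2x + 2y - 1 → -y - 2
  leading term y: no divisor's leading term divides it; move -y to the remainder.
  leading term 1: no divisor's leading term divides it; move -2 to the remainder.
  normal form = -y - 2.
The normal form is nonzero, so p ∉ I. Since p minus its normal form lies in I, I + (p) = I + (r) where r = -y - 2; decide whether this ideal is the whole ring.
Run Buchberger on G together with r (pairs among the g_i already reduce to 0 since G is a Gröbner basis):
g_1 = y^2 + y - 2, LT = y^2.
g_2 = x + 2y + 3, LT = x.
r = -y - 2, LT = y.

The S-polynomials (S(g_1,g_2), S(g_1,r), S(g_2,r)) all reduce to 0 modulo the current basis, so we have a Gröbner basis.
Inter-reduce: drop elements whose leading term is divisible by another's, tail-reduce, and make monic.
Reduced Gröbner basis: {x - 1, y + 2}.
The reduced Gröbner basis of I + (p) is {x - 1, y + 2} ≠ {1}, a proper ideal, so the enlarged system stays consistent: p is independent of I, with normal form -y - 2.

The remainder on division by a Gröbner basis is unique — it is the normal form.

x^2 + x - 2 is independent of I; its normal form modulo I is -y - 2.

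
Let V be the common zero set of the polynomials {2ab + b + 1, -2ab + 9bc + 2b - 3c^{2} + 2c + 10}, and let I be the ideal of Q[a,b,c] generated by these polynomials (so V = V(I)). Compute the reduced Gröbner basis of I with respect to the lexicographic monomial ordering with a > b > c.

G = {ab + \tfrac{1}{2}b + \tfrac{1}{2}, ac^{2} - \tfrac{2}{3}ac - \tfrac{11}{3}a + \tfrac{1}{2}c^{2} + \tfrac{7}{6}c - \tfrac{4}{3}, bc + \tfrac{1}{3}b - \tfrac{1}{3}c^{2} + \tfrac{2}{9}c + \tfrac{11}{9}}

f_1 = 2ab + b + 1, LT = ab.
f_2 = -2ab + 9bc + 2b - 3c^{2} + 2c + 10, LT = ab.

S(f_1,f_2): lcm = ab. S = \tfrac{9}{2}bc + \tfrac{3}{2}b - \tfrac{3}{2}c^{2} + c + \tfrac{11}{2}.
  reduce S modulo (f_1, f_2):
  remainder \tfrac{9}{2}bc + \tfrac{3}{2}b - \tfrac{3}{2}c^{2} + c + \tfrac{11}{2} ≠ 0; add g_3 = \tfrac{9}{2}bc + \tfrac{3}{2}b - \tfrac{3}{2}c^{2} + c + \tfrac{11}{2} to the basis.

S(f_1,g_3): lcm = abc. S = -\tfrac{1}{3}ab + \tfrac{1}{3}ac^{2} - \tfrac{2}{9}ac - \tfrac{11}{9}a + \tfrac{1}{2}bc + \tfrac{1}{2}c.
  reduce S modulo (f_1, f_2, g_3):
  remainder \tfrac{1}{3}ac^{2} - \tfrac{2}{9}ac - \tfrac{11}{9}a + \tfrac{1}{6}c^{2} + \tfrac{7}{18}c - \tfrac{4}{9} ≠ 0; add g_4 = \tfrac{1}{3}ac^{2} - \tfrac{2}{9}ac - \tfrac{11}{9}a + \tfrac{1}{6}c^{2} + \tfrac{7}{18}c - \tfrac{4}{9} to the basis.

The other S-polynomials (S(f_2,g_3), S(f_1,g_4), S(f_2,g_4), S(g_3,g_4)) all reduce to 0 modulo the current basis, so we have a Gröbner basis.
Inter-reduce: drop elements whose leading term is divisible by another's, tail-reduce, and make monic.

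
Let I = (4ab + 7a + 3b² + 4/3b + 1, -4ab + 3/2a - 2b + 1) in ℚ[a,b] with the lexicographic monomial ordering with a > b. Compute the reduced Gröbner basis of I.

G = {a + 6/17b² - 4/51b + 4/17, b³ - 43/72b² - ⅔b + 11/24}

f_1 = 4ab + 7a + 3b² + 4/3b + 1, LT = ab.
f_2 = -4ab + 3/2a - 2b + 1, LT = ab.

S(f_1,f_2): lcm = ab. S = 17/8a + ¾b² - ⅙b + ½.
  reduce S modulo (f_1, f_2):
  remainder 17/8a + ¾b² - ⅙b + ½ ≠ 0; add g_3 = 17/8a + ¾b² - ⅙b + ½ to the basis.

S(f_1,g_3): lcm = ab. S = 7/4a - 6/17b³ + 169/204b² + 5/51b + ¼.
  reduce S modulo (f_1, f_2, g_3):
  remainder -6/17b³ + 43/204b² + 4/17b - 11/68 ≠ 0; add g_4 = -6/17b³ + 43/204b² + 4/17b - 11/68 to the basis.

The other S-polynomials (S(f_2,g_3), S(f_1,g_4), S(f_2,g_4), S(g_3,g_4)) all reduce to 0 modulo the current basis, so we have a Gröbner basis.
Inter-reduce: drop elements whose leading term is divisible by another's, tail-reduce, and make monic.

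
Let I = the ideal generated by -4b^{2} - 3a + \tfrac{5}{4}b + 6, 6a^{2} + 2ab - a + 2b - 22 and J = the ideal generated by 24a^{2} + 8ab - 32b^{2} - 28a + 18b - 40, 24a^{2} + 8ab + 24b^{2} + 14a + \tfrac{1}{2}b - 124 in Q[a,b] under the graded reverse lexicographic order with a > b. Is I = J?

Yes, the ideals are equal.

Two ideals are equal iff their reduced Gröbner bases coincide (the reduced basis is unique for a fixed ordering).
Buchberger on the first generating set:
f_1 = -4b^{2} - 3a + \tfrac{5}{4}b + 6, LT = b^{2}.
f_2 = 6a^{2} + 2ab - a + 2b - 22, LT = a^{2}.

The S-polynomials (S(f_1,f_2)) all reduce to 0 modulo the current basis, so we have a Gröbner basis.
Inter-reduce: drop elements whose leading term is divisible by another's, tail-reduce, and make monic.
Reduced Gröbner basis: {a^{2} + \tfrac{1}{3}ab - \tfrac{1}{6}a + \tfrac{1}{3}b - \tfrac{11}{3}, b^{2} + \tfrac{3}{4}a - \tfrac{5}{16}b - \tfrac{3}{2}}.

Buchberger on the second generating set:
h_1 = 24a^{2} + 8ab - 32b^{2} - 28a + 18b - 40, LT = a^{2}.
h_2 = 24a^{2} + 8ab + 24b^{2} + 14a + \tfrac{1}{2}b - 124, LT = a^{2}.

S(h_1,h_2): lcm = a^{2}. S = -\tfrac{7}{3}b^{2} - \tfrac{7}{4}a + \tfrac{35}{48}b + \tfrac{7}{2}.
  leading term b^{2}: no divisor's leading term divides it; move -\tfrac{7}{3}b^{2} to the remainder.
  leading term a: no divisor's leading term divides it; move -\tfrac{7}{4}a to the remainder.
  leading term b: no divisor's leading term divides it; move \tfrac{35}{48}b to the remainder.
  leading term 1: no divisor's leading term divides it; move \tfrac{7}{2} to the remainder.
  remainder -\tfrac{7}{3}b^{2} - \tfrac{7}{4}a + \tfrac{35}{48}b + \tfrac{7}{2} ≠ 0; add k_3 = -\tfrac{7}{3}b^{2} - \tfrac{7}{4}a + \tfrac{35}{48}b + \tfrac{7}{2} to the basis.

The other S-polynomials (S(h_1,k_3), S(h_2,k_3)) all reduce to 0 modulo the current basis, so we have a Gröbner basis.
Inter-reduce: drop elements whose leading term is divisible by another's, tail-reduce, and make monic.
Reduced Gröbner basis: {a^{2} + \tfrac{1}{3}ab - \tfrac{1}{6}a + \tfrac{1}{3}b - \tfrac{11}{3}, b^{2} + \tfrac{3}{4}a - \tfrac{5}{16}b - \tfrac{3}{2}}.

These coincide, so the ideals are equal.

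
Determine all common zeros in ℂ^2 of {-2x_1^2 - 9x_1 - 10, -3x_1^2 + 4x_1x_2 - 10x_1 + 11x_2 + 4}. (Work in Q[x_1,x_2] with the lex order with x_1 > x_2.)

Compute a lex Gröbner basis by Buchberger's algorithm.
f_1 = -2x_1^2 - 9x_1 - 10, LT = x_1^2.
f_2 = -3x_1^2 + 4x_1x_2 - 10x_1 + 11x_2 + 4, LT = x_1^2.

S(f_1,f_2): lcm = x_1^2. S = 4/3x_1x_2 + 7/6x_1 + 11/3x_2 + 19/3.
  leading term x_1x_2: no divisor's leading term divides it; move 4/3x_1x_2 to the remainder.
  leading term x_1: no divisor's leading term divides it; move 7/6x_1 to the remainder.
  leading term x_2: no divisor's leading term divides it; move 11/3x_2 to the remainder.
  leading term 1: no divisor's leading term divides it; move 19/3 to the remainder.
  remainder 4/3x_1x_2 + 7/6x_1 + 11/3x_2 + 19/3 ≠ 0; add h_3 = 4/3x_1x_2 + 7/6x_1 + 11/3x_2 + 19/3 to the basis.

S(f_1,h_3): lcm = x_1^2x_2. S = -7/8x_1^2 + 7/4x_1x_2 - 19/4x_1 + 5x_2.
  leading term x_1^2: subtract (7/16)·f_1 from -7/8x_1^2 + 7/4x_1x_2 - 19/4x_1 + 5x_2 → 7/4x_1x_2 - 13/16x_1 + 5x_2 + 35/8
  leading term x_1x_2: subtract (21/16)·h_3 from 7/4x_1x_2 - 13/16x_1 + 5x_2 + 35/8 → -75/32x_1 + 3/16x_2 - 63/16
  leading term x_1: no divisor's leading term divides it; move -75/32x_1 to the remainder.
  leading term x_2: no divisor's leading term divides it; move 3/16x_2 to the remainder.
  leading term 1: no divisor's leading term divides it; move -63/16 to the remainder.
  remainder -75/32x_1 + 3/16x_2 - 63/16 ≠ 0; add h_4 = -75/32x_1 + 3/16x_2 - 63/16 to the basis.

S(f_2,h_3): lcm = x_1^2x_2. S = -7/8x_1^2 - 4/3x_1x_2^2 + 7/12x_1x_2 - 19/4x_1 - 11/3x_2^2 - 4/3x_2.
  leading term x_1^2: subtract (7/16)·f_1 from -7/8x_1^2 - 4/3x_1x_2^2 + 7/12x_1x_2 - 19/4x_1 - 11/3x_2^2 - 4/3x_2 → -4/3x_1x_2^2 + 7/12x_1x_2 - 13/16x_1 - 11/3x_2^2 - 4/3x_2 + 35/8
  leading term x_1x_2^2: subtract (-x_2)·h_3 from -4/3x_1x_2^2 + 7/12x_1x_2 - 13/16x_1 - 11/3x_2^2 - 4/3x_2 + 35/8 → 7/4x_1x_2 - 13/16x_1 + 5x_2 + 35/8
  leading term x_1x_2: subtract (21/16)·h_3 from 7/4x_1x_2 - 13/16x_1 + 5x_2 + 35/8 → -75/32x_1 + 3/16x_2 - 63/16
  leading term x_1: subtract (1)·h_4 from -75/32x_1 + 3/16x_2 - 63/16 → 0
  remainder 0.

S(f_1,h_4): lcm = x_1^2. S = 2/25x_1x_2 + 141/50x_1 + 5.
  leading term x_1x_2: subtract (3/50)·h_3 from 2/25x_1x_2 + 141/50x_1 + 5 → 11/4x_1 - 11/50x_2 + 231/50
  leading term x_1: subtract (-88/75)·h_4 from 11/4x_1 - 11/50x_2 + 231/50 → 0
  remainder 0.

S(f_2,h_4): lcm = x_1^2. S = -94/75x_1x_2 + 124/75x_1 - 11/3x_2 - 4/3.
  leading term x_1x_2: subtract (-47/50)·h_3 from -94/75x_1x_2 + 124/75x_1 - 11/3x_2 - 4/3 → 11/4x_1 - 11/50x_2 + 231/50
  leading term x_1: subtract (-88/75)·h_4 from 11/4x_1 - 11/50x_2 + 231/50 → 0
  remainder 0.

S(h_3,h_4): lcm = x_1x_2. S = 7/8x_1 + 2/25x_2^2 + 107/100x_2 + 19/4.
  leading term x_1: subtract (-28/75)·h_4 from 7/8x_1 + 2/25x_2^2 + 107/100x_2 + 19/4 → 2/25x_2^2 + 57/50x_2 + 82/25
  leading term x_2^2: no divisor's leading term divides it; move 2/25x_2^2 to the remainder.
  leading term x_2: no divisor's leading term divides it; move 57/50x_2 to the remainder.
  leading term 1: no divisor's leading term divides it; move 82/25 to the remainder.
  remainder 2/25x_2^2 + 57/50x_2 + 82/25 ≠ 0; add h_5 = 2/25x_2^2 + 57/50x_2 + 82/25 to the basis.

S(f_1,h_5): leading monomials are coprime, so the S-polynomial reduces to 0 (Buchberger's first criterion).
S(f_2,h_5): leading monomials are coprime, so the S-polynomial reduces to 0 (Buchberger's first criterion).
S(h_3,h_5): lcm = x_1x_2^2. S = -107/8x_1x_2 - 41x_1 + 11/4x_2^2 + 19/4x_2.
  leading term x_1x_2: subtract (-321/32)·h_3 from -107/8x_1x_2 - 41x_1 + 11/4x_2^2 + 19/4x_2 → -1875/64x_1 + 11/4x_2^2 + 1329/32x_2 + 2033/32
  leading term x_1: subtract (25/2)·h_4 from -1875/64x_1 + 11/4x_2^2 + 1329/32x_2 + 2033/32 → 11/4x_2^2 + 627/16x_2 + 451/4
  leading term x_2^2: subtract (275/8)·h_5 from 11/4x_2^2 + 627/16x_2 + 451/4 → 0
  remainder 0.

S(h_4,h_5): leading monomials are coprime, so the S-polynomial reduces to 0 (Buchberger's first criterion).
Every S-polynomial of the final basis reduces to 0, so we have a Gröbner basis.
Inter-reduce: drop elements whose leading term is divisible by another's, tail-reduce, and make monic.
Reduced Gröbner basis: {x_1 - 2/25x_2 + 42/25, x_2^2 + 57/4x_2 + 41}.

From the last basis element, x_2^2 + 57/4x_2 + 41 = 0, so x_2 takes values in {-41/4, -4}. Each choice, substituted upward through the basis, yields the corresponding point(s) of the solution set.
  x_2 = -41/4: the earlier basis element becomes x_1 + 5/2 = 0, giving x_1 = -5/2 — point (-5/2, -41/4).
  x_2 = -4: the earlier basis element becomes x_1 + 2 = 0, giving x_1 = -2 — point (-2, -4).
Check: every point annihilates each of the original generators.

{(-5/2, -41/4), (-2, -4)}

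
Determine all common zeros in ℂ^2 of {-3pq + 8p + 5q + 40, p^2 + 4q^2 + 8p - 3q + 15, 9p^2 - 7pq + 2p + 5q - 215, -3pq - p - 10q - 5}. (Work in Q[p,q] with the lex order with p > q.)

Compute a lex Gröbner basis by Buchberger's algorithm.
f_1 = -3pq + 8p + 5q + 40, LT = pq.
f_2 = p^2 + 8p + 4q^2 - 3q + 15, LT = p^2.
f_3 = 9p^2 - 7pq + 2p + 5q - 215, LT = p^2.
f_4 = -3pq - p - 10q - 5, LT = pq.

S(f_1,f_2): lcm = p^2q. S = -8/3p^2 - 29/3pq - 40/3p - 4q^3 + 3q^2 - 15q.
  leading term p^2: subtract (-8/3)·f_2 from -8/3p^2 - 29/3pq - 40/3p - 4q^3 + 3q^2 - 15q → -29/3pq + 8p - 4q^3 + 41/3q^2 - 23q + 40
  leading term pq: subtract (29/9)·f_1 from -29/3pq + 8p - 4q^3 + 41/3q^2 - 23q + 40 → -160/9p - 4q^3 + 41/3q^2 - 352/9q - 800/9
  leading term p: no divisor's leading term divides it; move -160/9p to the remainder.
  leading term q^3: no divisor's leading term divides it; move -4q^3 to the remainder.
  leading term q^2: no divisor's leading term divides it; move 41/3q^2 to the remainder.
  leading term q: no divisor's leading term divides it; move -352/9q to the remainder.
  leading term 1: no divisor's leading term divides it; move -800/9 to the remainder.
  remainder -160/9p - 4q^3 + 41/3q^2 - 352/9q - 800/9 ≠ 0; add h_5 = -160/9p - 4q^3 + 41/3q^2 - 352/9q - 800/9 to the basis.

S(f_1,f_3): lcm = p^2q. S = -8/3p^2 + 7/9pq^2 - 17/9pq - 40/3p - 5/9q^2 + 215/9q.
  leading term p^2: subtract (-8/3)·f_2 from -8/3p^2 + 7/9pq^2 - 17/9pq - 40/3p - 5/9q^2 + 215/9q → 7/9pq^2 - 17/9pq + 8p + 91/9q^2 + 143/9q + 40
  leading term pq^2: subtract (-7/27q)·f_1 from 7/9pq^2 - 17/9pq + 8p + 91/9q^2 + 143/9q + 40 → 5/27pq + 8p + 308/27q^2 + 709/27q + 40
  leading term pq: subtract (-5/81)·f_1 from 5/27pq + 8p + 308/27q^2 + 709/27q + 40 → 688/81p + 308/27q^2 + 2152/81q + 3440/81
  leading term p: subtract (-43/90)·h_5 from 688/81p + 308/27q^2 + 2152/81q + 3440/81 → -86/45q^3 + 4843/270q^2 + 1064/135q
  leading term q^3: no divisor's leading term divides it; move -86/45q^3 to the remainder.
  leading term q^2: no divisor's leading term divides it; move 4843/270q^2 to the remainder.
  leading term q: no divisor's leading term divides it; move 1064/135q to the remainder.
  remainder -86/45q^3 + 4843/270q^2 + 1064/135q ≠ 0; add h_6 = -86/45q^3 + 4843/270q^2 + 1064/135q to the basis.

S(f_1,f_4): lcm = pq. S = -3p - 5q - 15.
  leading term p: subtract (27/160)·h_5 from -3p - 5q - 15 → 27/40q^3 - 369/160q^2 + 8/5q
  leading term q^3: subtract (-243/688)·h_6 from 27/40q^3 - 369/160q^2 + 8/5q → 693/172q^2 + 377/86q
  leading term q^2: no divisor's leading term divides it; move 693/172q^2 to the remainder.
  leading term q: no divisor's leading term divides it; move 377/86q to the remainder.
  remainder 693/172q^2 + 377/86q ≠ 0; add h_7 = 693/172q^2 + 377/86q to the basis.

S(f_2,f_3): lcm = p^2. S = 7/9pq + 70/9p + 4q^2 - 32/9q + 350/9.
  leading term pq: subtract (-7/27)·f_1 from 7/9pq + 70/9p + 4q^2 - 32/9q + 350/9 → 266/27p + 4q^2 - 61/27q + 1330/27
  leading term p: subtract (-133/240)·h_5 from 266/27p + 4q^2 - 61/27q + 1330/27 → -133/60q^3 + 8333/720q^2 - 359/15q
  leading term q^3: subtract (399/344)·h_6 from -133/60q^3 + 8333/720q^2 - 359/15q → -7145/774q^2 - 12800/387q
  leading term q^2: subtract (-14290/6237)·h_7 from -7145/774q^2 - 12800/387q → -143645/6237q
  leading term q: no divisor's leading term divides it; move -143645/6237q to the remainder.
  remainder -143645/6237q ≠ 0; add h_8 = -143645/6237q to the basis.

The other S-polynomials (S(f_2,f_4), S(f_3,f_4), S(f_1,h_5), S(f_2,h_5), S(f_3,h_5), S(f_4,h_5), S(f_1,h_6), S(f_2,h_6), S(f_3,h_6), S(f_4,h_6), S(h_5,h_6), S(f_1,h_7), S(f_2,h_7), S(f_3,h_7), S(f_4,h_7), S(h_5,h_7), S(h_6,h_7), S(f_1,h_8), S(f_2,h_8), S(f_3,h_8), S(f_4,h_8), S(h_5,h_8), S(h_6,h_8), S(h_7,h_8)) all reduce to 0 modulo the current basis, so we have a Gröbner basis.
Inter-reduce: drop elements whose leading term is divisible by another's, tail-reduce, and make monic.
Reduced Gröbner basis: {p + 5, q}.

Elimination: the polynomial q lies in the elimination ideal for q, so q ∈ {0}. For each such q, the remaining basis elements (now univariate) give the rest of the solution.
  q = 0: the earlier basis element becomes p + 5 = 0, giving p = -5 — point (-5, 0).
Check: every point annihilates each of the original generators.

{(-5, 0)}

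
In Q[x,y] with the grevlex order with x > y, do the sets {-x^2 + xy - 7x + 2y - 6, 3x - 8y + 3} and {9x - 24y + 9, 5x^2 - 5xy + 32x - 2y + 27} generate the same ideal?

For a fixed monomial order, each ideal has a unique reduced Gröbner basis; comparing bases decides equality.
Buchberger on the first generating set:
f_1 = -x^2 + xy - 7x + 2y - 6, LT = x^2.
f_2 = 3x - 8y + 3, LT = x.

S(f_1,f_2): lcm = x^2. S = 5/3xy + 6x - 2y + 6.
  leading term xy: subtract (5/9y)·f_2 from 5/3xy + 6x - 2y + 6 → 40/9y^2 + 6x - 11/3y + 6
  leading term y^2: no divisor's leading term divides it; move 40/9y^2 to the remainder.
  leading term x: subtract (2)·f_2 from 6x - 11/3y + 6 → 37/3y
  leading term y: no divisor's leading term divides it; move 37/3y to the remainder.
  remainder 40/9y^2 + 37/3y ≠ 0; add g_3 = 40/9y^2 + 37/3y to the basis.

The other S-polynomials (S(f_1,g_3), S(f_2,g_3)) all reduce to 0 modulo the current basis, so we have a Gröbner basis.
Inter-reduce: drop elements whose leading term is divisible by another's, tail-reduce, and make monic.
Reduced Gröbner basis: {y^2 + 111/40y, x - 8/3y + 1}.

Buchberger on the second generating set:
h_1 = 9x - 24y + 9, LT = x.
h_2 = 5x^2 - 5xy + 32x - 2y + 27, LT = x^2.

S(h_1,h_2): lcm = x^2. S = -5/3xy - 27/5x + 2/5y - 27/5.
  leading term xy: subtract (-5/27y)·h_1 from -5/3xy - 27/5x + 2/5y - 27/5 → -40/9y^2 - 27/5x + 31/15y - 27/5
  leading term y^2: no divisor's leading term divides it; move -40/9y^2 to the remainder.
  leading term x: subtract (-3/5)·h_1 from -27/5x + 31/15y - 27/5 → -37/3y
  leading term y: no divisor's leading term divides it; move -37/3y to the remainder.
  remainder -40/9y^2 - 37/3y ≠ 0; add k_3 = -40/9y^2 - 37/3y to the basis.

The other S-polynomials (S(h_1,k_3), S(h_2,k_3)) all reduce to 0 modulo the current basis, so we have a Gröbner basis.
Inter-reduce: drop elements whose leading term is divisible by another's, tail-reduce, and make monic.
Reduced Gröbner basis: {y^2 + 111/40y, x - 8/3y + 1}.

The two bases agree; hence the ideals are identical.

Yes, the ideals are equal.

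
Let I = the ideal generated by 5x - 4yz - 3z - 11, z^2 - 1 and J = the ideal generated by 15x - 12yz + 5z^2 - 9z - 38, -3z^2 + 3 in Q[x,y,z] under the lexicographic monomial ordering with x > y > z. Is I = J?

Equality of ideals is decidable: compute both reduced Gröbner bases (unique for the ordering) and check whether they agree.
Buchberger on the first generating set:
f_1 = 5x - 4yz - 3z - 11, LT = x.
f_2 = z^2 - 1, LT = z^2.

The S-polynomials (S(f_1,f_2)) all reduce to 0 modulo the current basis, so we have a Gröbner basis.
Inter-reduce: drop elements whose leading term is divisible by another's, tail-reduce, and make monic.
Reduced Gröbner basis: {x - 4/5yz - 3/5z - 11/5, z^2 - 1}.

Buchberger on the second generating set:
h_1 = 15x - 12yz + 5z^2 - 9z - 38, LT = x.
h_2 = -3z^2 + 3, LT = z^2.

The S-polynomials (S(h_1,h_2)) all reduce to 0 modulo the current basis, so we have a Gröbner basis.
Inter-reduce: drop elements whose leading term is divisible by another's, tail-reduce, and make monic.
Reduced Gröbner basis: {x - 4/5yz - 3/5z - 11/5, z^2 - 1}.

These coincide, so the ideals are equal.

Yes, the ideals are equal.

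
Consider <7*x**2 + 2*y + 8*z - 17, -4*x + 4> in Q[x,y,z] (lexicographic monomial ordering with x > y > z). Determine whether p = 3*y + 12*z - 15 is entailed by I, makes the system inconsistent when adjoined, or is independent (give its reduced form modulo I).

First compute the reduced Gröbner basis of I by Buchberger's algorithm.
f_1 = 7*x**2 + 2*y + 8*z - 17, LT = x**2.
f_2 = -4*x + 4, LT = x.

S(f_1,f_2): lcm = x**2. S = x + 2/7*y + 8/7*z - 17/7.
  reduce S modulo (f_1, f_2):
  remainder 2/7*y + 8/7*z - 10/7 ≠ 0; add h_3 = 2/7*y + 8/7*z - 10/7 to the basis.

The other S-polynomials (S(f_1,h_3), S(f_2,h_3)) all reduce to 0 modulo the current basis, so we have a Gröbner basis.
Inter-reduce: drop elements whose leading term is divisible by another's, tail-reduce, and make monic.
Reduced Gröbner basis: {x - 1, y + 4*z - 5}.
Label its elements g_1 = x - 1, g_2 = y + 4*z - 5.

Reduce p = 3*y + 12*z - 15 modulo G:
  leading term y: subtract (3)·g_2 from 3*y + 12*z - 15 → 0
  normal form = 0.
Since the normal form is 0, p ∈ I.

Ideal membership is decidable via reduction modulo a Gröbner basis.

3*y + 12*z - 15 lies in I (it reduces to 0).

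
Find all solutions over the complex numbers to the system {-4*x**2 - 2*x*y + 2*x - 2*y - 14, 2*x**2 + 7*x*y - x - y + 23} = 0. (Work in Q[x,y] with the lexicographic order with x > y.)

Compute a lex Gröbner basis by Buchberger's algorithm.
f_1 = -4*x**2 - 2*x*y + 2*x - 2*y - 14, LT = x**2.
f_2 = 2*x**2 + 7*x*y - x - y + 23, LT = x**2.

S(f_1,f_2): lcm = x**2. S = -3*x*y + y - 8.
  leading term x*y: no divisor's leading term divides it; move -3*x*y to the remainder.
  leading term y: no divisor's leading term divides it; move y to the remainder.
  leading term 1: no divisor's leading term divides it; move -8 to the remainder.
  remainder -3*x*y + y - 8 ≠ 0; add h_3 = -3*x*y + y - 8 to the basis.

S(f_1,h_3): lcm = x**2*y. S = 1/2*x*y**2 - 1/6*x*y - 8/3*x + 1/2*y**2 + 7/2*y.
  leading term x*y**2: subtract (-1/6*y)·h_3 from 1/2*x*y**2 - 1/6*x*y - 8/3*x + 1/2*y**2 + 7/2*y → -1/6*x*y - 8/3*x + 2/3*y**2 + 13/6*y
  leading term x*y: subtract (1/18)·h_3 from -1/6*x*y - 8/3*x + 2/3*y**2 + 13/6*y → -8/3*x + 2/3*y**2 + 19/9*y + 4/9
  leading term x: no divisor's leading term divides it; move -8/3*x to the remainder.
  leading term y**2: no divisor's leading term divides it; move 2/3*y**2 to the remainder.
  leading term y: no divisor's leading term divides it; move 19/9*y to the remainder.
  leading term 1: no divisor's leading term divides it; move 4/9 to the remainder.
  remainder -8/3*x + 2/3*y**2 + 19/9*y + 4/9 ≠ 0; add h_4 = -8/3*x + 2/3*y**2 + 19/9*y + 4/9 to the basis.

S(h_3,h_4): lcm = x*y. S = 1/4*y**3 + 19/24*y**2 - 1/6*y + 8/3.
  leading term y**3: no divisor's leading term divides it; move 1/4*y**3 to the remainder.
  leading term y**2: no divisor's leading term divides it; move 19/24*y**2 to the remainder.
  leading term y: no divisor's leading term divides it; move -1/6*y to the remainder.
  leading term 1: no divisor's leading term divides it; move 8/3 to the remainder.
  remainder 1/4*y**3 + 19/24*y**2 - 1/6*y + 8/3 ≠ 0; add h_5 = 1/4*y**3 + 19/24*y**2 - 1/6*y + 8/3 to the basis.

The other S-polynomials (S(f_2,h_3), S(f_1,h_4), S(f_2,h_4), S(f_1,h_5), S(f_2,h_5), S(h_3,h_5), S(h_4,h_5)) all reduce to 0 modulo the current basis, so we have a Gröbner basis.
Inter-reduce: drop elements whose leading term is divisible by another's, tail-reduce, and make monic.
Reduced Gröbner basis: {x - 1/4*y**2 - 19/24*y - 1/6, y**3 + 19/6*y**2 - 2/3*y + 32/3}.

From the last basis element, y**3 + 19/6*y**2 - 2/3*y + 32/3 = 0, so y takes values in {-4, 5/12 - sqrt(359)*I/12, 5/12 + sqrt(359)*I/12}. Each choice, substituted upward through the basis, yields the corresponding point(s) of the solution set.
  y = -4: the earlier basis element becomes x - 1 = 0, giving x = 1 — point (1, -4).
  y = 5/12 - sqrt(359)*I/12: the earlier basis element becomes x + 1/12 + sqrt(359)*I/12 = 0, giving x = -1/12 - sqrt(359)*I/12 — point (-1/12 - sqrt(359)*I/12, 5/12 - sqrt(359)*I/12).
  y = 5/12 + sqrt(359)*I/12: the earlier basis element becomes x + 1/12 - sqrt(359)*I/12 = 0, giving x = -1/12 + sqrt(359)*I/12 — point (-1/12 + sqrt(359)*I/12, 5/12 + sqrt(359)*I/12).
Check: every point annihilates each of the original generators.
Zero-dimensionality of the ideal guarantees finitely many solutions over ℂ.

{(1, -4), (-1/12 - sqrt(359)*I/12, 5/12 - sqrt(359)*I/12), (-1/12 + sqrt(359)*I/12, 5/12 + sqrt(359)*I/12)}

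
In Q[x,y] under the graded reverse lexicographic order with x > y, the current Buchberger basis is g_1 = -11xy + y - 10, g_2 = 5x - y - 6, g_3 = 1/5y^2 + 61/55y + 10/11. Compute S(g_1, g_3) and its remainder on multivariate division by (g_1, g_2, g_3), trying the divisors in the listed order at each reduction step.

lcm(LM(g_1), LM(g_3)) = xy^2.
S = (lcm/LT(g_1))·g_1 − (lcm/LT(g_3))·g_3 = -61/11xy - 1/11y^2 - 50/11x + 10/11y.
Reduce S modulo (g_1, g_2, g_3) in that order:
  leading term xy: subtract (61/121)·g_1 from -61/11xy - 1/11y^2 - 50/11x + 10/11y → -1/11y^2 - 50/11x + 49/121y + 610/121
  leading term y^2: subtract (-5/11)·g_3 from -1/11y^2 - 50/11x + 49/121y + 610/121 → -50/11x + 10/11y + 60/11
  leading term x: subtract (-10/11)·g_2 from -50/11x + 10/11y + 60/11 → 0
The remainder is 0, so this S-polynomial contributes no new basis element.
An S-polynomial is built so that the two leading terms cancel; whether anything survives reduction is exactly the Gröbner-basis criterion.

S(g_1, g_3) = -61/11xy - 1/11y^2 - 50/11x + 10/11y; remainder on division = 0.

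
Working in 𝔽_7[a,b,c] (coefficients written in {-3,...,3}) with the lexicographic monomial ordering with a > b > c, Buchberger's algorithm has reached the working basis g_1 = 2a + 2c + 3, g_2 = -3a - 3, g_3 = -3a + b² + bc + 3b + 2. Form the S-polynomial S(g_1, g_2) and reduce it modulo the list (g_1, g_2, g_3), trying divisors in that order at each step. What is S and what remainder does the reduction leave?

S(g_1, g_2) = c - 3; remainder on division = c - 3.

lcm(LM(g_1), LM(g_2)) = a.
S = (lcm/LT(g_1))·g_1 − (lcm/LT(g_2))·g_2 = c - 3.
Reduce S modulo (g_1, g_2, g_3) in that order:
  leading term c: no divisor's leading term divides it; move c to the remainder.
  leading term 1: no divisor's leading term divides it; move -3 to the remainder.
The remainder c - 3 is nonzero, so it would be added as the next basis element.
This is the inner loop of Buchberger's algorithm — each nonzero remainder becomes a new basis element.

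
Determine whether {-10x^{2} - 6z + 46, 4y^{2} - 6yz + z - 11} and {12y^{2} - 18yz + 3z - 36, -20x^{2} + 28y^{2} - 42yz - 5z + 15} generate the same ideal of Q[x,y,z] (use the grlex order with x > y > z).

No, the ideals differ.

Since reduced Gröbner bases are canonical representatives of ideals under a given ordering, it suffices to compute and compare them.
Buchberger on the first generating set:
f_1 = -10x^{2} - 6z + 46, LT = x^{2}.
f_2 = 4y^{2} - 6yz + z - 11, LT = y^{2}.

The S-polynomials (S(f_1,f_2)) all reduce to 0 modulo the current basis, so we have a Gröbner basis.
Inter-reduce: drop elements whose leading term is divisible by another's, tail-reduce, and make monic.
Reduced Gröbner basis: {x^{2} + \tfrac{3}{5}z - \tfrac{23}{5}, y^{2} - \tfrac{3}{2}yz + \tfrac{1}{4}z - \tfrac{11}{4}}.

Buchberger on the second generating set:
h_1 = 12y^{2} - 18yz + 3z - 36, LT = y^{2}.
h_2 = -20x^{2} + 28y^{2} - 42yz - 5z + 15, LT = x^{2}.

The S-polynomials (S(h_1,h_2)) all reduce to 0 modulo the current basis, so we have a Gröbner basis.
Inter-reduce: drop elements whose leading term is divisible by another's, tail-reduce, and make monic.
Reduced Gröbner basis: {x^{2} + \tfrac{3}{5}z - \tfrac{99}{20}, y^{2} - \tfrac{3}{2}yz + \tfrac{1}{4}z - 3}.

These differ, so the ideals are not equal.
The same test decides containment: I ⊆ J iff every generator of I reduces to 0 modulo a Gröbner basis of J.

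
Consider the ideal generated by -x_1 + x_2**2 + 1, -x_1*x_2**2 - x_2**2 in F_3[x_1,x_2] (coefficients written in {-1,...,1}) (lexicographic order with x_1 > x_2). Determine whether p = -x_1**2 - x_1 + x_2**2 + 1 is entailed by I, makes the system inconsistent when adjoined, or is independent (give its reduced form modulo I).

Adjoining -x_1**2 - x_1 + x_2**2 + 1 makes the ideal the whole ring: the system is inconsistent.

First compute the reduced Gröbner basis of I by Buchberger's algorithm.
f_1 = -x_1 + x_2**2 + 1, LT = x_1.
f_2 = -x_1*x_2**2 - x_2**2, LT = x_1*x_2**2.

S(f_1,f_2): lcm = x_1*x_2**2. S = -x_2**4 + x_2**2.
  reduce S modulo (f_1, f_2):
  remainder -x_2**4 + x_2**2 ≠ 0; add h_3 = -x_2**4 + x_2**2 to the basis.

The other S-polynomials (S(f_1,h_3), S(f_2,h_3)) all reduce to 0 modulo the current basis, so we have a Gröbner basis.
Inter-reduce: drop elements whose leading term is divisible by another's, tail-reduce, and make monic.
Reduced Gröbner basis: {x_1 - x_2**2 - 1, x_2**4 - x_2**2}.
Label its elements g_1 = x_1 - x_2**2 - 1, g_2 = x_2**4 - x_2**2.

Reduce p = -x_1**2 - x_1 + x_2**2 + 1 modulo G:
  leading term x_1**2: subtract (-x_1)·g_1 from -x_1**2 - x_1 + x_2**2 + 1 → -x_1*x_2**2 + x_1 + x_2**2 + 1
  leading term x_1*x_2**2: subtract (-x_2**2)·g_1 from -x_1*x_2**2 + x_1 + x_2**2 + 1 → x_1 - x_2**4 + 1
  leading term x_1: subtract (1)·g_1 from x_1 - x_2**4 + 1 → -x_2**4 + x_2**2 - 1
  leading term x_2**4: subtract (-1)·g_2 from -x_2**4 + x_2**2 - 1 → -1
  leading term 1: no divisor's leading term divides it; move -1 to the remainder.
  normal form = -1.
The normal form is nonzero, so p ∉ I. Since p minus its normal form lies in I, I + (p) = I + (r) where r = -1; decide whether this ideal is the whole ring.
Here r = -1 is a nonzero constant, hence a unit: 1 ∈ I + (p), the Gröbner basis of I + (p) is {1}, and the enlarged system has no common solution — adjoining p is inconsistent.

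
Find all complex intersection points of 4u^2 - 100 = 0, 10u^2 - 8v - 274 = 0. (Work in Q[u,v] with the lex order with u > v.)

Compute a lex Gröbner basis by Buchberger's algorithm.
f_1 = 4u^2 - 100, LT = u^2.
f_2 = 10u^2 - 8v - 274, LT = u^2.

S(f_1,f_2): lcm = u^2. S = 4/5v + 12/5.
  leading term v: no divisor's leading term divides it; move 4/5v to the remainder.
  leading term 1: no divisor's leading term divides it; move 12/5 to the remainder.
  remainder 4/5v + 12/5 ≠ 0; add h_3 = 4/5v + 12/5 to the basis.

The other S-polynomials (S(f_1,h_3), S(f_2,h_3)) all reduce to 0 modulo the current basis, so we have a Gröbner basis.
Inter-reduce: drop elements whose leading term is divisible by another's, tail-reduce, and make monic.
Reduced Gröbner basis: {u^2 - 25, v + 3}.

Since the basis is lex-ordered, v + 3 is univariate in v. Its roots are {-3}. Back-substituting each root into the other basis elements fixes the other coordinates.
  v = -3: the earlier basis element becomes u^2 - 25 = 0, giving u = -5, 5 — points (-5, -3), (5, -3).
Substituting each solution back into the original system confirms all equations vanish.

{(-5, -3), (5, -3)}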